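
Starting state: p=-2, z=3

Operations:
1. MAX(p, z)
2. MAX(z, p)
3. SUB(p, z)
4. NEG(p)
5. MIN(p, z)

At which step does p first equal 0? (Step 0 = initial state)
Step 3

Tracing p:
Initial: p = -2
After step 1: p = 3
After step 2: p = 3
After step 3: p = 0 ← first occurrence
After step 4: p = 0
After step 5: p = 0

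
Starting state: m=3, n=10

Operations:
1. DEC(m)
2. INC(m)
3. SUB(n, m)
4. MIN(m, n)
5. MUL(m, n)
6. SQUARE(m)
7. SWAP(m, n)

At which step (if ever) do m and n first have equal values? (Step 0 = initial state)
Never

m and n never become equal during execution.

Comparing values at each step:
Initial: m=3, n=10
After step 1: m=2, n=10
After step 2: m=3, n=10
After step 3: m=3, n=7
After step 4: m=3, n=7
After step 5: m=21, n=7
After step 6: m=441, n=7
After step 7: m=7, n=441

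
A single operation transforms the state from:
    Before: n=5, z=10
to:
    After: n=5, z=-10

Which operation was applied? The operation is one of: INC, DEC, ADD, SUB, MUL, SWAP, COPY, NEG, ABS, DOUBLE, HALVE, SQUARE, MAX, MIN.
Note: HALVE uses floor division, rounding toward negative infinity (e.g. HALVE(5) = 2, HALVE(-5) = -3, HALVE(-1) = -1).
NEG(z)

Analyzing the change:
Before: n=5, z=10
After: n=5, z=-10
Variable z changed from 10 to -10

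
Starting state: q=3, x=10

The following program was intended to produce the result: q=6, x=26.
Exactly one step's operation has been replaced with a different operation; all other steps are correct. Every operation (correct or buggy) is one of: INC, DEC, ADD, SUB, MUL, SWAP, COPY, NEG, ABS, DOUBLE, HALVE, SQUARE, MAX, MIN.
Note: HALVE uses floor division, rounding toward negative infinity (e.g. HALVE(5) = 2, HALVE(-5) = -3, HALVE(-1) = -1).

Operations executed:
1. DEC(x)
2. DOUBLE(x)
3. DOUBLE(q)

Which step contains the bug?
Step 1

Trace with buggy code:
Initial: q=3, x=10
After step 1: q=3, x=9
After step 2: q=3, x=18
After step 3: q=6, x=18
Actual final q=6, x=18 ≠ expected q=6, x=26.
Step 1 is the only position where a single-operation replacement can produce the expected result.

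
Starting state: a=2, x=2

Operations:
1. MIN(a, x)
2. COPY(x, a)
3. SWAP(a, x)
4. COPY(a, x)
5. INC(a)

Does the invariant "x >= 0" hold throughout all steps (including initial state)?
Yes

The invariant holds at every step.

State at each step:
Initial: a=2, x=2
After step 1: a=2, x=2
After step 2: a=2, x=2
After step 3: a=2, x=2
After step 4: a=2, x=2
After step 5: a=3, x=2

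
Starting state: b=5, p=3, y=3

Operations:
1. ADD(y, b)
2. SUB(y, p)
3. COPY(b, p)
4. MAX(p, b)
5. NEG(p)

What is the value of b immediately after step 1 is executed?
b = 5

Tracing b through execution:
Initial: b = 5
After step 1 (ADD(y, b)): b = 5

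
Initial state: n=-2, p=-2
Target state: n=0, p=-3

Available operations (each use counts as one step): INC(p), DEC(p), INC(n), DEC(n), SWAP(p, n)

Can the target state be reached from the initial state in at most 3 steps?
Yes

Path (3 steps): DEC(p) → INC(n) → INC(n)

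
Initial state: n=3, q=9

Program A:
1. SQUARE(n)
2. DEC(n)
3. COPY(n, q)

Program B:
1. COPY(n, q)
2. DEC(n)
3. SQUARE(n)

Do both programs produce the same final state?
No

Program A final state: n=9, q=9
Program B final state: n=64, q=9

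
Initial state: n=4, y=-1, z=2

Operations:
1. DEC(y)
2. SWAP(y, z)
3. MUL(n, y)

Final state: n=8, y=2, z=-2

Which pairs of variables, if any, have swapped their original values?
None

Comparing initial and final values:
y: -1 → 2
z: 2 → -2
n: 4 → 8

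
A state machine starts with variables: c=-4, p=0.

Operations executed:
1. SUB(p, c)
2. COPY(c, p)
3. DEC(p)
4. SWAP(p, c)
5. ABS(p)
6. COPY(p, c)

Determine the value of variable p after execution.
p = 3

Tracing execution:
Step 1: SUB(p, c) → p = 4
Step 2: COPY(c, p) → p = 4
Step 3: DEC(p) → p = 3
Step 4: SWAP(p, c) → p = 4
Step 5: ABS(p) → p = 4
Step 6: COPY(p, c) → p = 3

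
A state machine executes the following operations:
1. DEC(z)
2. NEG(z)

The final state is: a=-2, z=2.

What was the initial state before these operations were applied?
a=-2, z=-1

Working backwards:
Final state: a=-2, z=2
Before step 2 (NEG(z)): a=-2, z=-2
Before step 1 (DEC(z)): a=-2, z=-1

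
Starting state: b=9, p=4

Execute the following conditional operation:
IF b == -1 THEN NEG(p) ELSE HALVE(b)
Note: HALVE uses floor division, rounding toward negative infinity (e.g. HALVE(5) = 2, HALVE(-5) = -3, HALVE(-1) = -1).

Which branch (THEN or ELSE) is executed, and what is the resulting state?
Branch: ELSE, Final state: b=4, p=4

Evaluating condition: b == -1
b = 9
Condition is False, so ELSE branch executes
After HALVE(b): b=4, p=4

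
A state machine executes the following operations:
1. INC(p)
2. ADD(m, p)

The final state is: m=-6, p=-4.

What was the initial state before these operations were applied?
m=-2, p=-5

Working backwards:
Final state: m=-6, p=-4
Before step 2 (ADD(m, p)): m=-2, p=-4
Before step 1 (INC(p)): m=-2, p=-5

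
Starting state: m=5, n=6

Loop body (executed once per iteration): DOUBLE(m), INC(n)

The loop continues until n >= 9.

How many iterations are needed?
3

Tracing iterations:
Initial: m=5, n=6
After iteration 1: m=10, n=7
After iteration 2: m=20, n=8
After iteration 3: m=40, n=9
n >= 9 now holds, so the loop exits after 3 iterations.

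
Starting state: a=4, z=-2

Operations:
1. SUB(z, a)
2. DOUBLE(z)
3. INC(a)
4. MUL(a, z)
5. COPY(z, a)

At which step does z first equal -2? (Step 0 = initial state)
Step 0

Tracing z:
Initial: z = -2 ← first occurrence
After step 1: z = -6
After step 2: z = -12
After step 3: z = -12
After step 4: z = -12
After step 5: z = -60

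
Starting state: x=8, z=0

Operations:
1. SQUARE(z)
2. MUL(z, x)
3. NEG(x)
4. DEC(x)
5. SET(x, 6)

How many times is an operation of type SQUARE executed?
1

Counting SQUARE operations:
Step 1: SQUARE(z) ← SQUARE
Total: 1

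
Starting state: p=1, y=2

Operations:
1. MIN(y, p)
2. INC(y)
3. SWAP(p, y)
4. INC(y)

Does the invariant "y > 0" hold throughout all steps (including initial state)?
Yes

The invariant holds at every step.

State at each step:
Initial: p=1, y=2
After step 1: p=1, y=1
After step 2: p=1, y=2
After step 3: p=2, y=1
After step 4: p=2, y=2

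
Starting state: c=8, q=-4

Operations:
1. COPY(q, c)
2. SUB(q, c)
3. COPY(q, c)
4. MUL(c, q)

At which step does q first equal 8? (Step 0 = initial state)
Step 1

Tracing q:
Initial: q = -4
After step 1: q = 8 ← first occurrence
After step 2: q = 0
After step 3: q = 8
After step 4: q = 8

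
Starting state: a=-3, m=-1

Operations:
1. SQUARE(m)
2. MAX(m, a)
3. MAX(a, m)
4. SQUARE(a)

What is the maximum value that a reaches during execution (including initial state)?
1

Values of a at each step:
Initial: a = -3
After step 1: a = -3
After step 2: a = -3
After step 3: a = 1 ← maximum
After step 4: a = 1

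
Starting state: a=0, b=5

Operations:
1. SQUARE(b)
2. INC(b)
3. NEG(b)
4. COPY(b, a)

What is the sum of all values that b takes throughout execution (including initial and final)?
30

Values of b at each step:
Initial: b = 5
After step 1: b = 25
After step 2: b = 26
After step 3: b = -26
After step 4: b = 0
Sum = 5 + 25 + 26 + -26 + 0 = 30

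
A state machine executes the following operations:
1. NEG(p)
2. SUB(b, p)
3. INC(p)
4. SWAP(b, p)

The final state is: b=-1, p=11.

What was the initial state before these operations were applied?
b=9, p=2

Working backwards:
Final state: b=-1, p=11
Before step 4 (SWAP(b, p)): b=11, p=-1
Before step 3 (INC(p)): b=11, p=-2
Before step 2 (SUB(b, p)): b=9, p=-2
Before step 1 (NEG(p)): b=9, p=2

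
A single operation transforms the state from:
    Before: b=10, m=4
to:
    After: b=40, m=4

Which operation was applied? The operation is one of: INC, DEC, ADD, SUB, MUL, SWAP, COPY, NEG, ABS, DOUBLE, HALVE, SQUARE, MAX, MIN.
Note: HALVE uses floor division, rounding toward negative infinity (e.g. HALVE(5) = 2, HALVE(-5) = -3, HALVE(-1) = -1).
MUL(b, m)

Analyzing the change:
Before: b=10, m=4
After: b=40, m=4
Variable b changed from 10 to 40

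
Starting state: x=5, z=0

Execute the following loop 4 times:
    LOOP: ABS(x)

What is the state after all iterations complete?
x=5, z=0

Iteration trace:
Start: x=5, z=0
After iteration 1: x=5, z=0
After iteration 2: x=5, z=0
After iteration 3: x=5, z=0
After iteration 4: x=5, z=0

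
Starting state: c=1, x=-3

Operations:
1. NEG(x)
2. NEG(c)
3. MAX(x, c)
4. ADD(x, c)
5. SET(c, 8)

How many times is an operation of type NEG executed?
2

Counting NEG operations:
Step 1: NEG(x) ← NEG
Step 2: NEG(c) ← NEG
Total: 2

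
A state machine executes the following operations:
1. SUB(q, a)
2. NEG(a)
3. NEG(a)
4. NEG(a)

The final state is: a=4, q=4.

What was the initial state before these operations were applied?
a=-4, q=0

Working backwards:
Final state: a=4, q=4
Before step 4 (NEG(a)): a=-4, q=4
Before step 3 (NEG(a)): a=4, q=4
Before step 2 (NEG(a)): a=-4, q=4
Before step 1 (SUB(q, a)): a=-4, q=0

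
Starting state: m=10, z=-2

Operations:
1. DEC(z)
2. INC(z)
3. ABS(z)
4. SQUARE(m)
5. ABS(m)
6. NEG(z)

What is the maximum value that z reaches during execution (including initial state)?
2

Values of z at each step:
Initial: z = -2
After step 1: z = -3
After step 2: z = -2
After step 3: z = 2 ← maximum
After step 4: z = 2
After step 5: z = 2
After step 6: z = -2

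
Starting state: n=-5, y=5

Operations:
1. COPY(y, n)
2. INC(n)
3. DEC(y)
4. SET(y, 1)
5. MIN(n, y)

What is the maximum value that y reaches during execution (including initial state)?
5

Values of y at each step:
Initial: y = 5 ← maximum
After step 1: y = -5
After step 2: y = -5
After step 3: y = -6
After step 4: y = 1
After step 5: y = 1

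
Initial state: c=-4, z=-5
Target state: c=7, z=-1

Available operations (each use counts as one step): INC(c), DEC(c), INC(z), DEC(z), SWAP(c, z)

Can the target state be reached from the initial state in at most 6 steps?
No

The target state cannot be reached within 6 steps.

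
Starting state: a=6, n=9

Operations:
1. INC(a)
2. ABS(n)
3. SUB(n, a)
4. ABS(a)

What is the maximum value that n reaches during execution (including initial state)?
9

Values of n at each step:
Initial: n = 9 ← maximum
After step 1: n = 9
After step 2: n = 9
After step 3: n = 2
After step 4: n = 2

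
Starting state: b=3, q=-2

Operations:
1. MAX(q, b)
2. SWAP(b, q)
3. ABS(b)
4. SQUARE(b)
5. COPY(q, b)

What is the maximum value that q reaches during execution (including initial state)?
9

Values of q at each step:
Initial: q = -2
After step 1: q = 3
After step 2: q = 3
After step 3: q = 3
After step 4: q = 3
After step 5: q = 9 ← maximum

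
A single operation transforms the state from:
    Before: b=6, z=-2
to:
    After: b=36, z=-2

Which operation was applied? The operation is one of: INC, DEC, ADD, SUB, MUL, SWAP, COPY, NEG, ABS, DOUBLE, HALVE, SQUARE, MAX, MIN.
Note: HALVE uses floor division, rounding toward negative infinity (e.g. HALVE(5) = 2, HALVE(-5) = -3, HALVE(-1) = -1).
SQUARE(b)

Analyzing the change:
Before: b=6, z=-2
After: b=36, z=-2
Variable b changed from 6 to 36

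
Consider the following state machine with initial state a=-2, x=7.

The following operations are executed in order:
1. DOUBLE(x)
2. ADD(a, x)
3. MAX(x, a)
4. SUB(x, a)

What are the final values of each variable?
{a: 12, x: 2}

Step-by-step execution:
Initial: a=-2, x=7
After step 1 (DOUBLE(x)): a=-2, x=14
After step 2 (ADD(a, x)): a=12, x=14
After step 3 (MAX(x, a)): a=12, x=14
After step 4 (SUB(x, a)): a=12, x=2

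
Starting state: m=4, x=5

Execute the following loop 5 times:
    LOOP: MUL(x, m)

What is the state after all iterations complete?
m=4, x=5120

Iteration trace:
Start: m=4, x=5
After iteration 1: m=4, x=20
After iteration 2: m=4, x=80
After iteration 3: m=4, x=320
After iteration 4: m=4, x=1280
After iteration 5: m=4, x=5120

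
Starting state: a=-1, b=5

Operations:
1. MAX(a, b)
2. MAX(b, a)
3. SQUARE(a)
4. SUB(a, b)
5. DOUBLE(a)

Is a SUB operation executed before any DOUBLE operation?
Yes

First SUB: step 4
First DOUBLE: step 5
Since 4 < 5, SUB comes first.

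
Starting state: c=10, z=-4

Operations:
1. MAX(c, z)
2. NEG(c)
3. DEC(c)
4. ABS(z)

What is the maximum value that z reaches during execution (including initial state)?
4

Values of z at each step:
Initial: z = -4
After step 1: z = -4
After step 2: z = -4
After step 3: z = -4
After step 4: z = 4 ← maximum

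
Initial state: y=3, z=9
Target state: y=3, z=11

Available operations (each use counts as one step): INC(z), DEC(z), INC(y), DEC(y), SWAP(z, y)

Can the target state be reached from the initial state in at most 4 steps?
Yes

Path (2 steps): INC(z) → INC(z)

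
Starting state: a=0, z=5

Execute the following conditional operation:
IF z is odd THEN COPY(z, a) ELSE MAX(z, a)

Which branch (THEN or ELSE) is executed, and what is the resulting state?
Branch: THEN, Final state: a=0, z=0

Evaluating condition: z is odd
Condition is True, so THEN branch executes
After COPY(z, a): a=0, z=0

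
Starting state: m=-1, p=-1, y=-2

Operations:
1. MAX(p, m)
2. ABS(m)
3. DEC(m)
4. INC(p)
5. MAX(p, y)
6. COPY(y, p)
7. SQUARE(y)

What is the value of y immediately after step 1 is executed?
y = -2

Tracing y through execution:
Initial: y = -2
After step 1 (MAX(p, m)): y = -2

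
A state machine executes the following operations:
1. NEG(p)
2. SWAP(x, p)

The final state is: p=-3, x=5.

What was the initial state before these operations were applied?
p=-5, x=-3

Working backwards:
Final state: p=-3, x=5
Before step 2 (SWAP(x, p)): p=5, x=-3
Before step 1 (NEG(p)): p=-5, x=-3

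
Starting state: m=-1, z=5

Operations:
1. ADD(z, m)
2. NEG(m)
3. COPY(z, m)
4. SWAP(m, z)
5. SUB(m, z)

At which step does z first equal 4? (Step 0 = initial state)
Step 1

Tracing z:
Initial: z = 5
After step 1: z = 4 ← first occurrence
After step 2: z = 4
After step 3: z = 1
After step 4: z = 1
After step 5: z = 1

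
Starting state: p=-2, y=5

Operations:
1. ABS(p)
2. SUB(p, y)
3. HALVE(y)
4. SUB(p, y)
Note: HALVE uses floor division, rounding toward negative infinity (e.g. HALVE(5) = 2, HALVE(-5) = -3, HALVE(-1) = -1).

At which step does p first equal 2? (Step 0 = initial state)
Step 1

Tracing p:
Initial: p = -2
After step 1: p = 2 ← first occurrence
After step 2: p = -3
After step 3: p = -3
After step 4: p = -5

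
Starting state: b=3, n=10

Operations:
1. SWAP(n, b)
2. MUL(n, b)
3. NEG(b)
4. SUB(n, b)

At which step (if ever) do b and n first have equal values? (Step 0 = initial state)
Never

b and n never become equal during execution.

Comparing values at each step:
Initial: b=3, n=10
After step 1: b=10, n=3
After step 2: b=10, n=30
After step 3: b=-10, n=30
After step 4: b=-10, n=40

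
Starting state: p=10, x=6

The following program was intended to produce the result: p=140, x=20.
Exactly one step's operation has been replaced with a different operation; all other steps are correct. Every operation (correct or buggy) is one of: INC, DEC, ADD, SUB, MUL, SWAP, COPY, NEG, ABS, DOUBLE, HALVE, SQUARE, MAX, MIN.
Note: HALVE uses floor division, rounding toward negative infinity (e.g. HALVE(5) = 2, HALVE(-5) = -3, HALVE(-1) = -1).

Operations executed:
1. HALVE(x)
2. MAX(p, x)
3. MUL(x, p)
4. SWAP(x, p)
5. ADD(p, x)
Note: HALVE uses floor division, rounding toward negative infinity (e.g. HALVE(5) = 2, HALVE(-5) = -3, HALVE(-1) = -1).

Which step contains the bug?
Step 1

Trace with buggy code:
Initial: p=10, x=6
After step 1: p=10, x=3
After step 2: p=10, x=3
After step 3: p=10, x=30
After step 4: p=30, x=10
After step 5: p=40, x=10
Actual final p=40, x=10 ≠ expected p=140, x=20.
Step 1 is the only position where a single-operation replacement can produce the expected result.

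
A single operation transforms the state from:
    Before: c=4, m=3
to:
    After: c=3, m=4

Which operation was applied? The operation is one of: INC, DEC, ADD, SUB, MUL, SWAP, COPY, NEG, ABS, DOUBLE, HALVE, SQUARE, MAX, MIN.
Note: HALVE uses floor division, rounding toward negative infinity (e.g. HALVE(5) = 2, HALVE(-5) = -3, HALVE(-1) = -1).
SWAP(c, m)

Analyzing the change:
Before: c=4, m=3
After: c=3, m=4
Variable c changed from 4 to 3
Variable m changed from 3 to 4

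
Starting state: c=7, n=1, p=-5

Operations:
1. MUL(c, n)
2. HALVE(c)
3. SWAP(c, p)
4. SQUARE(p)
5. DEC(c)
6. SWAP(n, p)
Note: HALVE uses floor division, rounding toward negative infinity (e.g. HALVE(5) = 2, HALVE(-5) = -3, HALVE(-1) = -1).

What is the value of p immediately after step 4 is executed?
p = 9

Tracing p through execution:
Initial: p = -5
After step 1 (MUL(c, n)): p = -5
After step 2 (HALVE(c)): p = -5
After step 3 (SWAP(c, p)): p = 3
After step 4 (SQUARE(p)): p = 9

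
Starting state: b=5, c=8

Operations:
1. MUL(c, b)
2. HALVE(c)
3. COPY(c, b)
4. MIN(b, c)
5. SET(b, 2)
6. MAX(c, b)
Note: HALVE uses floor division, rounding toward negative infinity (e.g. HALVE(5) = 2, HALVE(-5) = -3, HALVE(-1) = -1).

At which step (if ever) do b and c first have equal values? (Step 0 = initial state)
Step 3

b and c first become equal after step 3.

Comparing values at each step:
Initial: b=5, c=8
After step 1: b=5, c=40
After step 2: b=5, c=20
After step 3: b=5, c=5 ← equal!
After step 4: b=5, c=5 ← equal!
After step 5: b=2, c=5
After step 6: b=2, c=5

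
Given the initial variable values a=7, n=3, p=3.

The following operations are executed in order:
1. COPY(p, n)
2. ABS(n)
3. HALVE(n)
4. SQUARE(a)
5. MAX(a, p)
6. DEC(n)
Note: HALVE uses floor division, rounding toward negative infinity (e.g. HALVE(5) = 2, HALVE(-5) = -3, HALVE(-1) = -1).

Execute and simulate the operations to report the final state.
{a: 49, n: 0, p: 3}

Step-by-step execution:
Initial: a=7, n=3, p=3
After step 1 (COPY(p, n)): a=7, n=3, p=3
After step 2 (ABS(n)): a=7, n=3, p=3
After step 3 (HALVE(n)): a=7, n=1, p=3
After step 4 (SQUARE(a)): a=49, n=1, p=3
After step 5 (MAX(a, p)): a=49, n=1, p=3
After step 6 (DEC(n)): a=49, n=0, p=3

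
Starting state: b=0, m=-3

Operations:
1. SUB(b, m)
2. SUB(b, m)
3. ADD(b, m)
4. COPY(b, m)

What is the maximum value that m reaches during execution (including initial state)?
-3

Values of m at each step:
Initial: m = -3 ← maximum
After step 1: m = -3
After step 2: m = -3
After step 3: m = -3
After step 4: m = -3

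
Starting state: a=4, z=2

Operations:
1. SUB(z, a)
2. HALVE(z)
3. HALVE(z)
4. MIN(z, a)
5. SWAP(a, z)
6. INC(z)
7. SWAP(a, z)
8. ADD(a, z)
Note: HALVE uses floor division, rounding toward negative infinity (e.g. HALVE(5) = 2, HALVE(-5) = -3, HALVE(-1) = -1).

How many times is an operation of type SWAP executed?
2

Counting SWAP operations:
Step 5: SWAP(a, z) ← SWAP
Step 7: SWAP(a, z) ← SWAP
Total: 2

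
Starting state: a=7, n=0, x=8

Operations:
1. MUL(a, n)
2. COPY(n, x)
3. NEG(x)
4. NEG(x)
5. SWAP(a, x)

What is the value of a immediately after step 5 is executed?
a = 8

Tracing a through execution:
Initial: a = 7
After step 1 (MUL(a, n)): a = 0
After step 2 (COPY(n, x)): a = 0
After step 3 (NEG(x)): a = 0
After step 4 (NEG(x)): a = 0
After step 5 (SWAP(a, x)): a = 8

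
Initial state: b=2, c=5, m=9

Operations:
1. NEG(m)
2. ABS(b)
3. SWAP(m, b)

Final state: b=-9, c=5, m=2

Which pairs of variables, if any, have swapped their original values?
None

Comparing initial and final values:
m: 9 → 2
c: 5 → 5
b: 2 → -9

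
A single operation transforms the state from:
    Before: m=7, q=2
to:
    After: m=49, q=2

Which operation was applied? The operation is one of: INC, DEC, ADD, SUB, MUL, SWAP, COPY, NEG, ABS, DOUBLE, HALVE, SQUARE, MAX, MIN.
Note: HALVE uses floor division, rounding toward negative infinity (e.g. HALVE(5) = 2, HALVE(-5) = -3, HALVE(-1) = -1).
SQUARE(m)

Analyzing the change:
Before: m=7, q=2
After: m=49, q=2
Variable m changed from 7 to 49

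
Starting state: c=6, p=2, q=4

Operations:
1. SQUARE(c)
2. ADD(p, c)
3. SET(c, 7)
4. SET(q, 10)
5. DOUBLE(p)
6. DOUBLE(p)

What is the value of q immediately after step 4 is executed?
q = 10

Tracing q through execution:
Initial: q = 4
After step 1 (SQUARE(c)): q = 4
After step 2 (ADD(p, c)): q = 4
After step 3 (SET(c, 7)): q = 4
After step 4 (SET(q, 10)): q = 10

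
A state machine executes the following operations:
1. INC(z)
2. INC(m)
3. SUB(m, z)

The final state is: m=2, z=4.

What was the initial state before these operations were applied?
m=5, z=3

Working backwards:
Final state: m=2, z=4
Before step 3 (SUB(m, z)): m=6, z=4
Before step 2 (INC(m)): m=5, z=4
Before step 1 (INC(z)): m=5, z=3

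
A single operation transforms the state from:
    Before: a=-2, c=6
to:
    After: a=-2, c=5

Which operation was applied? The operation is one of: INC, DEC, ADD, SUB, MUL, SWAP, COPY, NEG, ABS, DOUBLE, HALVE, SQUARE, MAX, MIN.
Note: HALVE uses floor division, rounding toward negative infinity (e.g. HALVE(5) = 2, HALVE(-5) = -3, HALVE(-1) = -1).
DEC(c)

Analyzing the change:
Before: a=-2, c=6
After: a=-2, c=5
Variable c changed from 6 to 5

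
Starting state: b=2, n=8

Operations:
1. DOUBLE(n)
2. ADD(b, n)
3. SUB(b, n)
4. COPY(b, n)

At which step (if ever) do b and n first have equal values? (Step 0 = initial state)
Step 4

b and n first become equal after step 4.

Comparing values at each step:
Initial: b=2, n=8
After step 1: b=2, n=16
After step 2: b=18, n=16
After step 3: b=2, n=16
After step 4: b=16, n=16 ← equal!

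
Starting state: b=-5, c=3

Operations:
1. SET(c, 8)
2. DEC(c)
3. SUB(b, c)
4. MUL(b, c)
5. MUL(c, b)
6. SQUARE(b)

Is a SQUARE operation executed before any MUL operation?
No

First SQUARE: step 6
First MUL: step 4
Since 6 > 4, MUL comes first.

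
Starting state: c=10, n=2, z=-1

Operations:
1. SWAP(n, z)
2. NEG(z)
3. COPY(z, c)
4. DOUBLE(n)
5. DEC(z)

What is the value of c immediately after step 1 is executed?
c = 10

Tracing c through execution:
Initial: c = 10
After step 1 (SWAP(n, z)): c = 10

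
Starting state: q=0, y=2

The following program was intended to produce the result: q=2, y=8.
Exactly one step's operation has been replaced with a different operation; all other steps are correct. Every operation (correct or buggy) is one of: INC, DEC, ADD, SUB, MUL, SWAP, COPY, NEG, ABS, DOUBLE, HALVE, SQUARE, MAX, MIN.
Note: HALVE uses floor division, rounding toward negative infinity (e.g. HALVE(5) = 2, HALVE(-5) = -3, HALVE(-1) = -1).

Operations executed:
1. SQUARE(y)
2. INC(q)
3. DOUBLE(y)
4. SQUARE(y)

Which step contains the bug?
Step 4

Trace with buggy code:
Initial: q=0, y=2
After step 1: q=0, y=4
After step 2: q=1, y=4
After step 3: q=1, y=8
After step 4: q=1, y=64
Actual final q=1, y=64 ≠ expected q=2, y=8.
Step 4 is the only position where a single-operation replacement can produce the expected result.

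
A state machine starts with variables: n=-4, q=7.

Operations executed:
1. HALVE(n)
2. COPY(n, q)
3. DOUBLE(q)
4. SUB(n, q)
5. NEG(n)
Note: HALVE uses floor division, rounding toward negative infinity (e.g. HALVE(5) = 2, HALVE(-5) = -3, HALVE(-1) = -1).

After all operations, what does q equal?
q = 14

Tracing execution:
Step 1: HALVE(n) → q = 7
Step 2: COPY(n, q) → q = 7
Step 3: DOUBLE(q) → q = 14
Step 4: SUB(n, q) → q = 14
Step 5: NEG(n) → q = 14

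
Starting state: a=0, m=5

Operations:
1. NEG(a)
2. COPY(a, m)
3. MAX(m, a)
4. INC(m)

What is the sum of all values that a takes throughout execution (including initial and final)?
15

Values of a at each step:
Initial: a = 0
After step 1: a = 0
After step 2: a = 5
After step 3: a = 5
After step 4: a = 5
Sum = 0 + 0 + 5 + 5 + 5 = 15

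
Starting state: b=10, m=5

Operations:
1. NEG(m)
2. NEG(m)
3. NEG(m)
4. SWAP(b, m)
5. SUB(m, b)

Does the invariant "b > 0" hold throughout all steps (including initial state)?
No, violated after step 4

The invariant is violated after step 4.

State at each step:
Initial: b=10, m=5
After step 1: b=10, m=-5
After step 2: b=10, m=5
After step 3: b=10, m=-5
After step 4: b=-5, m=10
After step 5: b=-5, m=15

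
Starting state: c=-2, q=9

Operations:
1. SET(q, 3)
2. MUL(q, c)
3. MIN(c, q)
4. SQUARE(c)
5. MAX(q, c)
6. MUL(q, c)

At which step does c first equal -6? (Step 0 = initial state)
Step 3

Tracing c:
Initial: c = -2
After step 1: c = -2
After step 2: c = -2
After step 3: c = -6 ← first occurrence
After step 4: c = 36
After step 5: c = 36
After step 6: c = 36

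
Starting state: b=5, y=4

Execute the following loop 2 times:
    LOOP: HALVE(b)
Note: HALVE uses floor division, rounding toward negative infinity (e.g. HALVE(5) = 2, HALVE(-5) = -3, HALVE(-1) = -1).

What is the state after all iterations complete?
b=1, y=4

Iteration trace:
Start: b=5, y=4
After iteration 1: b=2, y=4
After iteration 2: b=1, y=4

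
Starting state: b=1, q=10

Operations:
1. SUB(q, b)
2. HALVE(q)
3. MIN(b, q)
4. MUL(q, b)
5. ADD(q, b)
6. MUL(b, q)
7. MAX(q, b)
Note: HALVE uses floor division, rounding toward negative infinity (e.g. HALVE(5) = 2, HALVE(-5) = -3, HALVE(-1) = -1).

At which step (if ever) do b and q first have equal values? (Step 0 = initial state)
Step 6

b and q first become equal after step 6.

Comparing values at each step:
Initial: b=1, q=10
After step 1: b=1, q=9
After step 2: b=1, q=4
After step 3: b=1, q=4
After step 4: b=1, q=4
After step 5: b=1, q=5
After step 6: b=5, q=5 ← equal!
After step 7: b=5, q=5 ← equal!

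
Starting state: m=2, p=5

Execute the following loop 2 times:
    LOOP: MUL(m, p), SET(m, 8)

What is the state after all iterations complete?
m=8, p=5

Iteration trace:
Start: m=2, p=5
After iteration 1: m=8, p=5
After iteration 2: m=8, p=5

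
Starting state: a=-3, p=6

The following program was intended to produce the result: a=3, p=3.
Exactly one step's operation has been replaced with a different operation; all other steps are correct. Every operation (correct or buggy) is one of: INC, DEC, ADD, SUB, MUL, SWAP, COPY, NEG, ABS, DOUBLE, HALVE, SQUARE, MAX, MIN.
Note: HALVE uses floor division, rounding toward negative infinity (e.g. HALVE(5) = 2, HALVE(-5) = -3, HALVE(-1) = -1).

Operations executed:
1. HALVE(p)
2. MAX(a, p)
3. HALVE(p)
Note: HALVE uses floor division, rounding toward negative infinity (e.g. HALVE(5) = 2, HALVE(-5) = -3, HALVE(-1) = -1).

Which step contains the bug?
Step 3

Trace with buggy code:
Initial: a=-3, p=6
After step 1: a=-3, p=3
After step 2: a=3, p=3
After step 3: a=3, p=1
Actual final a=3, p=1 ≠ expected a=3, p=3.
Step 3 is the only position where a single-operation replacement can produce the expected result.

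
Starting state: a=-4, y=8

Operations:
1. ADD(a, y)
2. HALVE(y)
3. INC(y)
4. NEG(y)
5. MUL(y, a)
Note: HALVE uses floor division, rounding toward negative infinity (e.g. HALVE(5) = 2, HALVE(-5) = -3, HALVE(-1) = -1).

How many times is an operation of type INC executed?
1

Counting INC operations:
Step 3: INC(y) ← INC
Total: 1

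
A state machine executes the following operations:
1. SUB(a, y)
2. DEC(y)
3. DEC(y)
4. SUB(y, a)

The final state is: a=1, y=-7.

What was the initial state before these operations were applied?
a=-3, y=-4

Working backwards:
Final state: a=1, y=-7
Before step 4 (SUB(y, a)): a=1, y=-6
Before step 3 (DEC(y)): a=1, y=-5
Before step 2 (DEC(y)): a=1, y=-4
Before step 1 (SUB(a, y)): a=-3, y=-4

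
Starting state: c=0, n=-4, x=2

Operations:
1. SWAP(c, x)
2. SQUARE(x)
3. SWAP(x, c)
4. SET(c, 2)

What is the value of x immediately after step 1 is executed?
x = 0

Tracing x through execution:
Initial: x = 2
After step 1 (SWAP(c, x)): x = 0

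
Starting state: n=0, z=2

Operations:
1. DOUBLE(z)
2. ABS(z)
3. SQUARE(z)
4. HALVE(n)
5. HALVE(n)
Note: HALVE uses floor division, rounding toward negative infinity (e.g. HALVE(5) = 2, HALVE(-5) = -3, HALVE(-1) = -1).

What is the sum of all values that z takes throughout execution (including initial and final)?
58

Values of z at each step:
Initial: z = 2
After step 1: z = 4
After step 2: z = 4
After step 3: z = 16
After step 4: z = 16
After step 5: z = 16
Sum = 2 + 4 + 4 + 16 + 16 + 16 = 58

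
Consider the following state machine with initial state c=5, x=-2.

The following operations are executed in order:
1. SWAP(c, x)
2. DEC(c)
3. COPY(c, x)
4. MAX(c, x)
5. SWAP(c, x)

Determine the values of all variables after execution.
{c: 5, x: 5}

Step-by-step execution:
Initial: c=5, x=-2
After step 1 (SWAP(c, x)): c=-2, x=5
After step 2 (DEC(c)): c=-3, x=5
After step 3 (COPY(c, x)): c=5, x=5
After step 4 (MAX(c, x)): c=5, x=5
After step 5 (SWAP(c, x)): c=5, x=5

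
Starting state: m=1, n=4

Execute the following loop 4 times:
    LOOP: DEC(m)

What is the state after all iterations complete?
m=-3, n=4

Iteration trace:
Start: m=1, n=4
After iteration 1: m=0, n=4
After iteration 2: m=-1, n=4
After iteration 3: m=-2, n=4
After iteration 4: m=-3, n=4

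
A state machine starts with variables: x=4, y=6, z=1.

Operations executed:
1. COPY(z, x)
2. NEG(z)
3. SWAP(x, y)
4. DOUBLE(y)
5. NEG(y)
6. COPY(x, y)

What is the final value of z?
z = -4

Tracing execution:
Step 1: COPY(z, x) → z = 4
Step 2: NEG(z) → z = -4
Step 3: SWAP(x, y) → z = -4
Step 4: DOUBLE(y) → z = -4
Step 5: NEG(y) → z = -4
Step 6: COPY(x, y) → z = -4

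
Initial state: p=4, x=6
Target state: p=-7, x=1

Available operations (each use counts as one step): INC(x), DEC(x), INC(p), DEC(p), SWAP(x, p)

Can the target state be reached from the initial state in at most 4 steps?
No

The target state cannot be reached within 4 steps.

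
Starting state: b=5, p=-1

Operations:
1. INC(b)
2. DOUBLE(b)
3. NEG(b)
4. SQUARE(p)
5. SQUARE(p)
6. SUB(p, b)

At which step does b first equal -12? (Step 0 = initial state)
Step 3

Tracing b:
Initial: b = 5
After step 1: b = 6
After step 2: b = 12
After step 3: b = -12 ← first occurrence
After step 4: b = -12
After step 5: b = -12
After step 6: b = -12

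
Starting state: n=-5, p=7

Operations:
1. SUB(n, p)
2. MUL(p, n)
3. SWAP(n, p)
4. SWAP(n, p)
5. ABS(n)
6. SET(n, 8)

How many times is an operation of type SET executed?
1

Counting SET operations:
Step 6: SET(n, 8) ← SET
Total: 1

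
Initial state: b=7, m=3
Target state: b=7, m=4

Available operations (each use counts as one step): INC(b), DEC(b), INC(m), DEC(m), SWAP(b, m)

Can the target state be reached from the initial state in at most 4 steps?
Yes

Path (1 step): INC(m)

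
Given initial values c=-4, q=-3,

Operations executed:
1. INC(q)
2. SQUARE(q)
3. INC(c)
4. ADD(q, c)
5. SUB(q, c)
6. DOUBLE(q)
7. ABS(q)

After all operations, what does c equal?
c = -3

Tracing execution:
Step 1: INC(q) → c = -4
Step 2: SQUARE(q) → c = -4
Step 3: INC(c) → c = -3
Step 4: ADD(q, c) → c = -3
Step 5: SUB(q, c) → c = -3
Step 6: DOUBLE(q) → c = -3
Step 7: ABS(q) → c = -3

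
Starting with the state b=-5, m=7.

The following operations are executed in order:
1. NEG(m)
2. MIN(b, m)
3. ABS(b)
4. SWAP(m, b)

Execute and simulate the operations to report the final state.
{b: -7, m: 7}

Step-by-step execution:
Initial: b=-5, m=7
After step 1 (NEG(m)): b=-5, m=-7
After step 2 (MIN(b, m)): b=-7, m=-7
After step 3 (ABS(b)): b=7, m=-7
After step 4 (SWAP(m, b)): b=-7, m=7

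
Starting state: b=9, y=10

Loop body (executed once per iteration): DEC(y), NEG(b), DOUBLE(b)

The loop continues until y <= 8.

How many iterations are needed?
2

Tracing iterations:
Initial: b=9, y=10
After iteration 1: b=-18, y=9
After iteration 2: b=36, y=8
y <= 8 now holds, so the loop exits after 2 iterations.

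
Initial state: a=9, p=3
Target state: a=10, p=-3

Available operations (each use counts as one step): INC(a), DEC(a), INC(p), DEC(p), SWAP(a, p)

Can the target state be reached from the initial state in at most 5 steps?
No

The target state cannot be reached within 5 steps.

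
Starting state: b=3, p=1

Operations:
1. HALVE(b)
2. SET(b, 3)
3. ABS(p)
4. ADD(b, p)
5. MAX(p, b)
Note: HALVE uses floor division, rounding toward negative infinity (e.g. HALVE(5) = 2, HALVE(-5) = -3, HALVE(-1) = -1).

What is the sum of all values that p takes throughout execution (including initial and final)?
9

Values of p at each step:
Initial: p = 1
After step 1: p = 1
After step 2: p = 1
After step 3: p = 1
After step 4: p = 1
After step 5: p = 4
Sum = 1 + 1 + 1 + 1 + 1 + 4 = 9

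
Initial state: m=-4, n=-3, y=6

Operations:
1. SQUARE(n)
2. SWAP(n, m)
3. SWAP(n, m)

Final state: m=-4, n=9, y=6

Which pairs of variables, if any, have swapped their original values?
None

Comparing initial and final values:
n: -3 → 9
m: -4 → -4
y: 6 → 6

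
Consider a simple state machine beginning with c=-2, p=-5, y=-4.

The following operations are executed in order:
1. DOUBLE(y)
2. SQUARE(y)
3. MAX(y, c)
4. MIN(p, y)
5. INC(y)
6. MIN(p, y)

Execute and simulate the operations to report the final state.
{c: -2, p: -5, y: 65}

Step-by-step execution:
Initial: c=-2, p=-5, y=-4
After step 1 (DOUBLE(y)): c=-2, p=-5, y=-8
After step 2 (SQUARE(y)): c=-2, p=-5, y=64
After step 3 (MAX(y, c)): c=-2, p=-5, y=64
After step 4 (MIN(p, y)): c=-2, p=-5, y=64
After step 5 (INC(y)): c=-2, p=-5, y=65
After step 6 (MIN(p, y)): c=-2, p=-5, y=65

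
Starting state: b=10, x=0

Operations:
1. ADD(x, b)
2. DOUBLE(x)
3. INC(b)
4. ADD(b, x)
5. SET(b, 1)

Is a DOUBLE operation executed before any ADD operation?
No

First DOUBLE: step 2
First ADD: step 1
Since 2 > 1, ADD comes first.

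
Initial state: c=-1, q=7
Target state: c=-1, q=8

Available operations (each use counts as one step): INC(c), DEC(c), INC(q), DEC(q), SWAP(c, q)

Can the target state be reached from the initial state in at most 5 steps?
Yes

Path (1 step): INC(q)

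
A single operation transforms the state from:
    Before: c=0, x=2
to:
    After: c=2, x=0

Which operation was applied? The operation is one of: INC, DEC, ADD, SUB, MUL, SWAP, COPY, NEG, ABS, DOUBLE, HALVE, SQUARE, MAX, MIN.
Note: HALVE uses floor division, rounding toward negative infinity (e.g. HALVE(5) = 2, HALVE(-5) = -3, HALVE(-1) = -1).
SWAP(x, c)

Analyzing the change:
Before: c=0, x=2
After: c=2, x=0
Variable x changed from 2 to 0
Variable c changed from 0 to 2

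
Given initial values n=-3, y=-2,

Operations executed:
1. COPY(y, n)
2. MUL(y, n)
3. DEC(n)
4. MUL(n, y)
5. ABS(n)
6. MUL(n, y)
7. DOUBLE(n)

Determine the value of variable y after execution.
y = 9

Tracing execution:
Step 1: COPY(y, n) → y = -3
Step 2: MUL(y, n) → y = 9
Step 3: DEC(n) → y = 9
Step 4: MUL(n, y) → y = 9
Step 5: ABS(n) → y = 9
Step 6: MUL(n, y) → y = 9
Step 7: DOUBLE(n) → y = 9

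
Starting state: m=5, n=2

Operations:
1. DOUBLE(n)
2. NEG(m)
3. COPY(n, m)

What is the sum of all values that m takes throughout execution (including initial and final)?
0

Values of m at each step:
Initial: m = 5
After step 1: m = 5
After step 2: m = -5
After step 3: m = -5
Sum = 5 + 5 + -5 + -5 = 0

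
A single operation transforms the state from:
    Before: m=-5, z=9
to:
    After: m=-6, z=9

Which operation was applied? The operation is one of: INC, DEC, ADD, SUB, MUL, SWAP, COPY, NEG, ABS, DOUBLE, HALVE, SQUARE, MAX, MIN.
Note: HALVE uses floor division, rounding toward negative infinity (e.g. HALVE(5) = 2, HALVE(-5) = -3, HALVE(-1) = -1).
DEC(m)

Analyzing the change:
Before: m=-5, z=9
After: m=-6, z=9
Variable m changed from -5 to -6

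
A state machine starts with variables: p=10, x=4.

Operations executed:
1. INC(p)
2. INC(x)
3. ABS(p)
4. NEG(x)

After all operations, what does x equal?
x = -5

Tracing execution:
Step 1: INC(p) → x = 4
Step 2: INC(x) → x = 5
Step 3: ABS(p) → x = 5
Step 4: NEG(x) → x = -5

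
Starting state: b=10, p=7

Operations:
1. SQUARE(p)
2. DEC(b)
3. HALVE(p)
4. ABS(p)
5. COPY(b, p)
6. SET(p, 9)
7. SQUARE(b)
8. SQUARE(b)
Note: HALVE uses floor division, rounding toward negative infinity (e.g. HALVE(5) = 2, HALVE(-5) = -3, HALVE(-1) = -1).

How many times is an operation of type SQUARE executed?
3

Counting SQUARE operations:
Step 1: SQUARE(p) ← SQUARE
Step 7: SQUARE(b) ← SQUARE
Step 8: SQUARE(b) ← SQUARE
Total: 3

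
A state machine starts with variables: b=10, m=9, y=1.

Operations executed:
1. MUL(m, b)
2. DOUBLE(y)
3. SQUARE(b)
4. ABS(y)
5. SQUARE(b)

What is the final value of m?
m = 90

Tracing execution:
Step 1: MUL(m, b) → m = 90
Step 2: DOUBLE(y) → m = 90
Step 3: SQUARE(b) → m = 90
Step 4: ABS(y) → m = 90
Step 5: SQUARE(b) → m = 90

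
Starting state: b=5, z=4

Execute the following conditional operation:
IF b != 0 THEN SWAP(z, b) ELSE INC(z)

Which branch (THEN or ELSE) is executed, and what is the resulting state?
Branch: THEN, Final state: b=4, z=5

Evaluating condition: b != 0
b = 5
Condition is True, so THEN branch executes
After SWAP(z, b): b=4, z=5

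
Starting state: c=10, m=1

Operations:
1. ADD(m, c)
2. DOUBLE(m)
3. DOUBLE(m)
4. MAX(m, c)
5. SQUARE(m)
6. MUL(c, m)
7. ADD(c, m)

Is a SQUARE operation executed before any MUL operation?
Yes

First SQUARE: step 5
First MUL: step 6
Since 5 < 6, SQUARE comes first.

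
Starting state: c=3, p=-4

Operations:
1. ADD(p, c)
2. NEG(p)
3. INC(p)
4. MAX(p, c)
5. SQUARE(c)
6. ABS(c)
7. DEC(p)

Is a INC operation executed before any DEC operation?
Yes

First INC: step 3
First DEC: step 7
Since 3 < 7, INC comes first.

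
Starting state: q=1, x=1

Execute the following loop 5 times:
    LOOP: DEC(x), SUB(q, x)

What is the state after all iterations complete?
q=11, x=-4

Iteration trace:
Start: q=1, x=1
After iteration 1: q=1, x=0
After iteration 2: q=2, x=-1
After iteration 3: q=4, x=-2
After iteration 4: q=7, x=-3
After iteration 5: q=11, x=-4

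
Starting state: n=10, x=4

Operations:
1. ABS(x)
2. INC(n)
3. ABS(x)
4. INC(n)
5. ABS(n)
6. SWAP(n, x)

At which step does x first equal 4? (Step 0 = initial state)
Step 0

Tracing x:
Initial: x = 4 ← first occurrence
After step 1: x = 4
After step 2: x = 4
After step 3: x = 4
After step 4: x = 4
After step 5: x = 4
After step 6: x = 12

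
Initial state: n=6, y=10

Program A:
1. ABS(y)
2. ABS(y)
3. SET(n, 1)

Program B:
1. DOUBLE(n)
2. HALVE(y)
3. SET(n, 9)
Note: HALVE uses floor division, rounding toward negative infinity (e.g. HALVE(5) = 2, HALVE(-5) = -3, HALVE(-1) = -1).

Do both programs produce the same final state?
No

Program A final state: n=1, y=10
Program B final state: n=9, y=5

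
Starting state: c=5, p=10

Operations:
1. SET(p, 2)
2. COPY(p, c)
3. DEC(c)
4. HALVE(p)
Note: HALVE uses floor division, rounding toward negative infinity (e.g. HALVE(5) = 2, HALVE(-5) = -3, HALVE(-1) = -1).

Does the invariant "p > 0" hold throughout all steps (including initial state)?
Yes

The invariant holds at every step.

State at each step:
Initial: c=5, p=10
After step 1: c=5, p=2
After step 2: c=5, p=5
After step 3: c=4, p=5
After step 4: c=4, p=2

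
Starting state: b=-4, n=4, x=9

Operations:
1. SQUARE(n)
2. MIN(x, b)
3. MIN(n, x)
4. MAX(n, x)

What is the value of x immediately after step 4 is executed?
x = -4

Tracing x through execution:
Initial: x = 9
After step 1 (SQUARE(n)): x = 9
After step 2 (MIN(x, b)): x = -4
After step 3 (MIN(n, x)): x = -4
After step 4 (MAX(n, x)): x = -4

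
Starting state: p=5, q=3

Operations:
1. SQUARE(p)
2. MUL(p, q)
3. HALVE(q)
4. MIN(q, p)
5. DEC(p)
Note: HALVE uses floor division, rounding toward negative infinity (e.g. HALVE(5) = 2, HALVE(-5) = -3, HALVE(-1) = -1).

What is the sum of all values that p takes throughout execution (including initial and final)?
329

Values of p at each step:
Initial: p = 5
After step 1: p = 25
After step 2: p = 75
After step 3: p = 75
After step 4: p = 75
After step 5: p = 74
Sum = 5 + 25 + 75 + 75 + 75 + 74 = 329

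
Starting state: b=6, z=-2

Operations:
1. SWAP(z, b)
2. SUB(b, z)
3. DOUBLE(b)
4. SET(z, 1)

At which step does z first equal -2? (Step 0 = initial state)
Step 0

Tracing z:
Initial: z = -2 ← first occurrence
After step 1: z = 6
After step 2: z = 6
After step 3: z = 6
After step 4: z = 1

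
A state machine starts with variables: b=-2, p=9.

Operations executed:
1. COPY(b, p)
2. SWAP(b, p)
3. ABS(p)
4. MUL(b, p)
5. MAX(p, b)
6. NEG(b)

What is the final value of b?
b = -81

Tracing execution:
Step 1: COPY(b, p) → b = 9
Step 2: SWAP(b, p) → b = 9
Step 3: ABS(p) → b = 9
Step 4: MUL(b, p) → b = 81
Step 5: MAX(p, b) → b = 81
Step 6: NEG(b) → b = -81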